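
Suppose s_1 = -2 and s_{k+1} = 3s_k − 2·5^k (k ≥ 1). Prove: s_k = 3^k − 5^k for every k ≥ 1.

Base case: s_1 = -2, and 3^1 − 5^1 = 3 − 5 = -2.
Assume s_j = 3^j − 5^j for some j ≥ 1.
Then s_{j+1} = 3s_j − 2·5^j = 3·(3^j − 5^j) − 2·5^j = 3^{j+1} − 3·5^j − 2·5^j = 3^{j+1} − 5·5^j = 3^{j+1} − 5^{j+1}.
This completes the inductive step, so s_k = 3^k − 5^k for all k ≥ 1.

s_k = 3^k − 5^k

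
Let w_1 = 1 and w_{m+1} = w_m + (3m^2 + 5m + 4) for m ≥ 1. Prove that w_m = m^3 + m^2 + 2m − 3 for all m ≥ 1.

Base case: w_1 = 1, and 1^3 + 1^2 + 2·1 − 3 = 1.
Assume w_j = j^3 + j^2 + 2j − 3.
Then w_{j+1} = w_j + (3j^2 + 5j + 4) = (j^3 + j^2 + 2j − 3) + (3j^2 + 5j + 4) = j^3 + 4j^2 + 7j + 1,
and (j+1)^3 + (j+1)^2 + 2·(j+1) − 3 = j^3 + 4j^2 + 7j + 1.
Hence w_m = m^3 + m^2 + 2m − 3 for every m ≥ 1, by induction.

w_m = m^3 + m^2 + 2m − 3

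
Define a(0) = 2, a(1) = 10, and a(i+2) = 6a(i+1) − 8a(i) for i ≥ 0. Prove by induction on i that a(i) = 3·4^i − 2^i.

Base cases: a(0) = 2 and 3·4^0 − 2^0 = 2; a(1) = 10 and 3·4^1 − 2^1 = 10.
Assume a(j) = 3·4^j − 2^j for all 0 ≤ j ≤ m, where m ≥ 1.
Then a(m+1) = 6a(m) − 8a(m−1) = 6·(3·4^m − 2^m) − 8·(3·4^{m−1} − 2^{m−1}) = 3·(6·4 − 8)4^{m−1} − (6·2 − 8)2^{m−1} = 48·4^{m−1} − 4·2^{m−1} = 3·4^{m+1} − 2^{m+1}.
By strong induction, a(i) = 3·4^i − 2^i for all i ≥ 0.

a(i) = 3·4^i − 2^i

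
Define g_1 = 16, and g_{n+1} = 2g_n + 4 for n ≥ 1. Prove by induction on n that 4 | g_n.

Base case: g_1 = 16 = 4·4, so 4 | g_1.
Assume 4 | g_k, so g_k = 4t for some integer t.
Then g_{k+1} = 2g_k + 4 = 2·(4t) + 4 = 4(2t + 1), so 4 | g_{k+1}.
So the property holds for k+1, and by induction 4 | g_n for all n ≥ 1.

4 | g_n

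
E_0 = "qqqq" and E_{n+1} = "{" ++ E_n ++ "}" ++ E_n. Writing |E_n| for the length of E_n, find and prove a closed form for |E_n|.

Claim: |E_n| = 6·2^n − 2.

Base case: |E_0| = 4, and 6·2^0 − 2 = 4.
Assume |E_k| = 6·2^k − 2.
Then |E_{k+1}| = 1 + |E_k| + 1 + |E_k| = 2|E_k| + 2 = 2(6·2^k − 2) + 2 = 6·2^{k+1} − 4 + 2 = 6·2^{k+1} − 2.
So the formula holds for k+1, and by induction |E_n| = 6·2^n − 2 for all n ≥ 0.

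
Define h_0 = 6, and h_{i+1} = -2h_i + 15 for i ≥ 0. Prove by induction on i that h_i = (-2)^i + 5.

Base case: h_0 = 6, and (-2)^0 + 5 = 1 + 5 = 6.
Assume h_k = (-2)^k + 5 for some k ≥ 0.
Then h_{k+1} = -2h_k + 15 = -2·((-2)^k + 5) + 15 = -2·(-2)^k − 10 + 15 = (-2)^{k+1} + 5.
Hence h_i = (-2)^i + 5 for every i ≥ 0, by induction.

h_i = (-2)^i + 5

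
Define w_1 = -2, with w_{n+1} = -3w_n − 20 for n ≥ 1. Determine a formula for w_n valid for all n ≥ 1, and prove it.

Claim: w_n = -(-3)^n − 5.

Base case: w_1 = -2, and -(-3)^1 − 5 = 3 − 5 = -2.
Assume w_k = -(-3)^k − 5 for some k ≥ 1.
Then w_{k+1} = -3w_k − 20 = -3·(-(-3)^k − 5) − 20 = 3·(-3)^k + 15 − 20 = -(-3)^{k+1} − 5.
Hence w_n = -(-3)^n − 5 for every n ≥ 1, by induction.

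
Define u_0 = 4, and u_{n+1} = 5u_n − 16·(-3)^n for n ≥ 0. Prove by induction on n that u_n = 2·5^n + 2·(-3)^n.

Base case: u_0 = 4, and 2·5^0 + 2·(-3)^0 = 2 + 2 = 4.
Assume u_r = 2·5^r + 2·(-3)^r for some r ≥ 0.
Then u_{r+1} = 5u_r − 16·(-3)^r = 5·(2·5^r + 2·(-3)^r) − 16·(-3)^r = 2·5^{r+1} + 10·(-3)^r − 16·(-3)^r = 2·5^{r+1} − 6·(-3)^r = 2·5^{r+1} + 2·(-3)^{r+1}.
This completes the inductive step, so u_n = 2·5^n + 2·(-3)^n for all n ≥ 0.

u_n = 2·5^n + 2·(-3)^n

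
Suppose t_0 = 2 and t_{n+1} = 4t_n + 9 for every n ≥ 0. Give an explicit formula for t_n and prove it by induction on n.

Claim: t_n = 5·4^n − 3.

Base case: t_0 = 2, and 5·4^0 − 3 = 5 − 3 = 2.
Assume t_r = 5·4^r − 3 for some r ≥ 0.
Then t_{r+1} = 4t_r + 9 = 4·(5·4^r − 3) + 9 = 20·4^r − 12 + 9 = 5·4^{r+1} − 3.
By induction, t_n = 5·4^n − 3 for all n ≥ 0.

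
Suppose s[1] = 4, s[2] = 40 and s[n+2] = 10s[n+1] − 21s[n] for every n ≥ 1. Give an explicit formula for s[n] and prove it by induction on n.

Claim: s[n] = 7^n − 3^n.

Base cases: s[1] = 4 and 7^1 − 3^1 = 4; s[2] = 40 and 7^2 − 3^2 = 40.
Assume s[i] = 7^i − 3^i for all 1 ≤ i ≤ j, where j ≥ 2.
Then s[j+1] = 10s[j] − 21s[j−1] = 10·(7^j − 3^j) − 21·(7^{j−1} − 3^{j−1}) = (10·7 − 21)7^{j−1} − (10·3 − 21)3^{j−1} = 49·7^{j−1} − 9·3^{j−1} = 7^{j+1} − 3^{j+1}.
By strong induction, s[n] = 7^n − 3^n for all n ≥ 1.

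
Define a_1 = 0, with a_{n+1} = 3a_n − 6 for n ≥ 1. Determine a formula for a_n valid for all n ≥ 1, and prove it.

Claim: a_n = -3^n + 3.

Base case: a_1 = 0, and -3^1 + 3 = -3 + 3 = 0.
Assume a_k = -3^k + 3 for some k ≥ 1.
Then a_{k+1} = 3a_k − 6 = 3·(-3^k + 3) − 6 = -3^{k+1} + 9 − 6 = -3^{k+1} + 3.
This completes the inductive step, so a_n = -3^n + 3 for all n ≥ 1.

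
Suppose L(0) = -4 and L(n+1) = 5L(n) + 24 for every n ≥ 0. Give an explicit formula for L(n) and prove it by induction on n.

Claim: L(n) = 2·5^n − 6.

Base case: L(0) = -4, and 2·5^0 − 6 = 2 − 6 = -4.
Assume L(k) = 2·5^k − 6 for some k ≥ 0.
Then L(k+1) = 5L(k) + 24 = 5·(2·5^k − 6) + 24 = 10·5^k − 30 + 24 = 2·5^{k+1} − 6.
Hence L(n) = 2·5^n − 6 for every n ≥ 0, by induction.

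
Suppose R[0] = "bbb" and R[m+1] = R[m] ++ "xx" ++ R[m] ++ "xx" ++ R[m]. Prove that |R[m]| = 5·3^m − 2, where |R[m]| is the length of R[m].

Base case: |R[0]| = 3, and 5·3^0 − 2 = 3.
Assume |R[r]| = 5·3^r − 2.
Then |R[r+1]| = 3|R[r]| + 4 = 3(5·3^r − 2) + 4 = 5·3^{r+1} − 6 + 4 = 5·3^{r+1} − 2.
By induction, |R[m]| = 5·3^m − 2 for all m ≥ 0.

|R[m]| = 5·3^m − 2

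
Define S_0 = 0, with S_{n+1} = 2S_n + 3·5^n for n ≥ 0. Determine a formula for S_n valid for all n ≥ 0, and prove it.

Claim: S_n = -2^n + 5^n.

Base case: S_0 = 0, and -2^0 + 5^0 = -1 + 1 = 0.
Assume S_j = -2^j + 5^j for some j ≥ 0.
Then S_{j+1} = 2S_j + 3·5^j = 2·(-2^j + 5^j) + 3·5^j = -2^{j+1} + 2·5^j + 3·5^j = -2^{j+1} + 5·5^j = -2^{j+1} + 5^{j+1}.
Hence S_n = -2^n + 5^n for every n ≥ 0, by induction.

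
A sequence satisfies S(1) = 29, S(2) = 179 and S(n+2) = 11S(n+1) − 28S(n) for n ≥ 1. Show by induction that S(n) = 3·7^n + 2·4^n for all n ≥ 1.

Base cases: S(1) = 29 and 3·7^1 + 2·4^1 = 29; S(2) = 179 and 3·7^2 + 2·4^2 = 179.
Assume S(j) = 3·7^j + 2·4^j for all 1 ≤ j ≤ r, where r ≥ 2.
Then S(r+1) = 11S(r) − 28S(r−1) = 11·(3·7^r + 2·4^r) − 28·(3·7^{r−1} + 2·4^{r−1}) = 3·(11·7 − 28)7^{r−1} + 2·(11·4 − 28)4^{r−1} = 147·7^{r−1} + 32·4^{r−1} = 3·7^{r+1} + 2·4^{r+1}.
This completes the inductive step, so S(n) = 3·7^n + 2·4^n for all n ≥ 1.

S(n) = 3·7^n + 2·4^n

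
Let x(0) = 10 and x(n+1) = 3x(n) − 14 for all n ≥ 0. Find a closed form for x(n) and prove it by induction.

Claim: x(n) = 3^{n+1} + 7.

Base case: x(0) = 10, and 3^{0+1} + 7 = 3 + 7 = 10.
Assume x(r) = 3^{r+1} + 7 for some r ≥ 0.
Then x(r+1) = 3x(r) − 14 = 3·(3^{r+1} + 7) − 14 = 3^{r+2} + 21 − 14 = 3^{r+2} + 7.
Hence x(n) = 3^{n+1} + 7 for every n ≥ 0, by induction.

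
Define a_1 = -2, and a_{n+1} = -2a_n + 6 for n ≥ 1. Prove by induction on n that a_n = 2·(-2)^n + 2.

Base case: a_1 = -2, and 2·(-2)^1 + 2 = -4 + 2 = -2.
Assume a_j = 2·(-2)^j + 2 for some j ≥ 1.
Then a_{j+1} = -2a_j + 6 = -2·(2·(-2)^j + 2) + 6 = -4·(-2)^j − 4 + 6 = 2·(-2)^{j+1} + 2.
By induction, a_n = 2·(-2)^n + 2 for all n ≥ 1.

a_n = 2·(-2)^n + 2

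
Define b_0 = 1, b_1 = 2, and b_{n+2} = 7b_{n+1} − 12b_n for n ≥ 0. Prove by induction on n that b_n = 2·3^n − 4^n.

Base cases: b_0 = 1 and 2·3^0 − 4^0 = 1; b_1 = 2 and 2·3^1 − 4^1 = 2.
Assume b_j = 2·3^j − 4^j for all 0 ≤ j ≤ r, where r ≥ 1.
Then b_{r+1} = 7b_r − 12b_{r−1} = 7·(2·3^r − 4^r) − 12·(2·3^{r−1} − 4^{r−1}) = 2·(7·3 − 12)3^{r−1} − (7·4 − 12)4^{r−1} = 18·3^{r−1} − 16·4^{r−1} = 2·3^{r+1} − 4^{r+1}.
By strong induction, b_n = 2·3^n − 4^n for all n ≥ 0.

b_n = 2·3^n − 4^n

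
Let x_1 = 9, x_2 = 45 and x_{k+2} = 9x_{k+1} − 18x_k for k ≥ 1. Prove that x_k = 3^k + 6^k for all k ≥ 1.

Base cases: x_1 = 9 and 3^1 + 6^1 = 9; x_2 = 45 and 3^2 + 6^2 = 45.
Assume x_j = 3^j + 6^j for all 1 ≤ j ≤ m, where m ≥ 2.
Then x_{m+1} = 9x_m − 18x_{m−1} = 9·(3^m + 6^m) − 18·(3^{m−1} + 6^{m−1}) = (9·3 − 18)3^{m−1} + (9·6 − 18)6^{m−1} = 9·3^{m−1} + 36·6^{m−1} = 3^{m+1} + 6^{m+1}.
Hence x_k = 3^k + 6^k for every k ≥ 1, by strong induction.

x_k = 3^k + 6^k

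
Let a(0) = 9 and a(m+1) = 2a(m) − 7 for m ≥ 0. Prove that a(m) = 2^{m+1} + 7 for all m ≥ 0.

Base case: a(0) = 9, and 2^{0+1} + 7 = 2 + 7 = 9.
Assume a(k) = 2^{k+1} + 7 for some k ≥ 0.
Then a(k+1) = 2a(k) − 7 = 2·(2^{k+1} + 7) − 7 = 2^{k+2} + 14 − 7 = 2^{k+2} + 7.
This completes the inductive step, so a(m) = 2^{m+1} + 7 for all m ≥ 0.

a(m) = 2^{m+1} + 7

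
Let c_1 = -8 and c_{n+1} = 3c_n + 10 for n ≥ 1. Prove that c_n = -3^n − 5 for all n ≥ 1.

Base case: c_1 = -8, and -3^1 − 5 = -3 − 5 = -8.
Assume c_r = -3^r − 5 for some r ≥ 1.
Then c_{r+1} = 3c_r + 10 = 3·(-3^r − 5) + 10 = -3^{r+1} − 15 + 10 = -3^{r+1} − 5.
By induction, c_n = -3^n − 5 for all n ≥ 1.

c_n = -3^n − 5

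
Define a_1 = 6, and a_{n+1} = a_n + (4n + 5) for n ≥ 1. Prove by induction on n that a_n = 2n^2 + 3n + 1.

Base case: a_1 = 6, and 2·1^2 + 3·1 + 1 = 6.
Assume a_r = 2r^2 + 3r + 1.
Then a_{r+1} = a_r + (4r + 5) = (2r^2 + 3r + 1) + (4r + 5) = 2r^2 + 7r + 6,
and 2·(r+1)^2 + 3·(r+1) + 1 = 2r^2 + 7r + 6.
Hence a_n = 2n^2 + 3n + 1 for every n ≥ 1, by induction.

a_n = 2n^2 + 3n + 1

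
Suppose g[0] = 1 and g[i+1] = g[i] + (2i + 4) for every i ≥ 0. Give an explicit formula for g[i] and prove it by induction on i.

Claim: g[i] = i^2 + 3i + 1.

Base case: g[0] = 1, and 0^2 + 3·0 + 1 = 1.
Assume g[k] = k^2 + 3k + 1.
Then g[k+1] = g[k] + (2k + 4) = (k^2 + 3k + 1) + (2k + 4) = k^2 + 5k + 5,
and (k+1)^2 + 3·(k+1) + 1 = k^2 + 5k + 5.
By induction, g[i] = i^2 + 3i + 1 for all i ≥ 0.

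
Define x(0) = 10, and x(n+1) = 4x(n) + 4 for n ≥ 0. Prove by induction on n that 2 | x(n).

Base case: x(0) = 10 = 2·5, so 2 | x(0).
Assume 2 | x(m), so x(m) = 2t for some integer t.
Then x(m+1) = 4x(m) + 4 = 4·(2t) + 4 = 2(4t + 2), so 2 | x(m+1).
This completes the inductive step, so 2 | x(n) for all n ≥ 0.

2 | x(n)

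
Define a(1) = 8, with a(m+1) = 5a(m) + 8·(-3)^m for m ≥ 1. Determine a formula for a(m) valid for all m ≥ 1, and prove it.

Claim: a(m) = 5^m − (-3)^m.

Base case: a(1) = 8, and 5^1 − (-3)^1 = 5 + 3 = 8.
Assume a(j) = 5^j − (-3)^j for some j ≥ 1.
Then a(j+1) = 5a(j) + 8·(-3)^j = 5·(5^j − (-3)^j) + 8·(-3)^j = 5^{j+1} − 5·(-3)^j + 8·(-3)^j = 5^{j+1} + 3·(-3)^j = 5^{j+1} − (-3)^{j+1}.
So the formula holds for j+1, and by induction a(m) = 5^m − (-3)^m for all m ≥ 1.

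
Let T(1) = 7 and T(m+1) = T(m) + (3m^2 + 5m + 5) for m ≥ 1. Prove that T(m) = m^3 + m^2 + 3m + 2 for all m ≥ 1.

Base case: T(1) = 7, and 1^3 + 1^2 + 3·1 + 2 = 7.
Assume T(r) = r^3 + r^2 + 3r + 2.
Then T(r+1) = T(r) + (3r^2 + 5r + 5) = (r^3 + r^2 + 3r + 2) + (3r^2 + 5r + 5) = r^3 + 4r^2 + 8r + 7,
and (r+1)^3 + (r+1)^2 + 3·(r+1) + 2 = r^3 + 4r^2 + 8r + 7.
Hence T(m) = m^3 + m^2 + 3m + 2 for every m ≥ 1, by induction.

T(m) = m^3 + m^2 + 3m + 2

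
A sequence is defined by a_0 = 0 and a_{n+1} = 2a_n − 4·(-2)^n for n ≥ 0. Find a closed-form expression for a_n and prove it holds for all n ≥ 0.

Claim: a_n = -2^n + (-2)^n.

Base case: a_0 = 0, and -2^0 + (-2)^0 = -1 + 1 = 0.
Assume a_m = -2^m + (-2)^m for some m ≥ 0.
Then a_{m+1} = 2a_m − 4·(-2)^m = 2·(-2^m + (-2)^m) − 4·(-2)^m = -2^{m+1} + 2·(-2)^m − 4·(-2)^m = -2^{m+1} − 2·(-2)^m = -2^{m+1} + (-2)^{m+1}.
So the formula holds for m+1, and by induction a_n = -2^n + (-2)^n for all n ≥ 0.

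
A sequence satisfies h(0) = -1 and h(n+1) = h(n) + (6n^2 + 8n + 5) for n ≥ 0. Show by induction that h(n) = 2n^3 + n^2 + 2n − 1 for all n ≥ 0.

Base case: h(0) = -1, and 2·0^3 + 0^2 + 2·0 − 1 = -1.
Assume h(j) = 2j^3 + j^2 + 2j − 1.
Then h(j+1) = h(j) + (6j^2 + 8j + 5) = (2j^3 + j^2 + 2j − 1) + (6j^2 + 8j + 5) = 2j^3 + 7j^2 + 10j + 4,
and 2·(j+1)^3 + (j+1)^2 + 2·(j+1) − 1 = 2j^3 + 7j^2 + 10j + 4.
Hence h(n) = 2n^3 + n^2 + 2n − 1 for every n ≥ 0, by induction.

h(n) = 2n^3 + n^2 + 2n − 1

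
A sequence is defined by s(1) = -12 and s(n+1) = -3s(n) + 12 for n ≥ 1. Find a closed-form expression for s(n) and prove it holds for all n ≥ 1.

Claim: s(n) = 5·(-3)^n + 3.

Base case: s(1) = -12, and 5·(-3)^1 + 3 = -15 + 3 = -12.
Assume s(r) = 5·(-3)^r + 3 for some r ≥ 1.
Then s(r+1) = -3s(r) + 12 = -3·(5·(-3)^r + 3) + 12 = -15·(-3)^r − 9 + 12 = 5·(-3)^{r+1} + 3.
This completes the inductive step, so s(n) = 5·(-3)^n + 3 for all n ≥ 1.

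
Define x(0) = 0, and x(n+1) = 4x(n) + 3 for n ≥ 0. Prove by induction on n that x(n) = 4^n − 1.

Base case: x(0) = 0, and 4^0 − 1 = 1 − 1 = 0.
Assume x(k) = 4^k − 1 for some k ≥ 0.
Then x(k+1) = 4x(k) + 3 = 4·(4^k − 1) + 3 = 4^{k+1} − 4 + 3 = 4^{k+1} − 1.
This completes the inductive step, so x(n) = 4^n − 1 for all n ≥ 0.

x(n) = 4^n − 1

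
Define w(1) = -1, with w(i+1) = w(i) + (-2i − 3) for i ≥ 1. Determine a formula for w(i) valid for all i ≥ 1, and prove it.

Claim: w(i) = -i^2 − 2i + 2.

Base case: w(1) = -1, and -1^2 − 2·1 + 2 = -1.
Assume w(r) = -r^2 − 2r + 2.
Then w(r+1) = w(r) + (-2r − 3) = (-r^2 − 2r + 2) + (-2r − 3) = -r^2 − 4r − 1,
and -(r+1)^2 − 2·(r+1) + 2 = -r^2 − 4r − 1.
This completes the inductive step, so w(i) = -i^2 − 2i + 2 for all i ≥ 1.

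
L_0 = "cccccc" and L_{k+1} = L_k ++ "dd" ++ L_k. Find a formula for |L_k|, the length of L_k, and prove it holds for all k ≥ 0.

Claim: |L_k| = 2^{k+3} − 2.

Base case: |L_0| = 6, and 2^{0+3} − 2 = 6.
Assume |L_j| = 2^{j+3} − 2.
Then |L_{j+1}| = |L_j| + 2 + |L_j| = 2|L_j| + 2 = 2(2^{j+3} − 2) + 2 = 2^{j+1+3} − 4 + 2 = 2^{j+1+3} − 2.
Hence |L_k| = 2^{k+3} − 2 for every k ≥ 0, by induction.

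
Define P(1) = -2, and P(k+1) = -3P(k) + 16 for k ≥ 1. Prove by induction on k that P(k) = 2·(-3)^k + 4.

Base case: P(1) = -2, and 2·(-3)^1 + 4 = -6 + 4 = -2.
Assume P(m) = 2·(-3)^m + 4 for some m ≥ 1.
Then P(m+1) = -3P(m) + 16 = -3·(2·(-3)^m + 4) + 16 = -6·(-3)^m − 12 + 16 = 2·(-3)^{m+1} + 4.
This completes the inductive step, so P(k) = 2·(-3)^k + 4 for all k ≥ 1.

P(k) = 2·(-3)^k + 4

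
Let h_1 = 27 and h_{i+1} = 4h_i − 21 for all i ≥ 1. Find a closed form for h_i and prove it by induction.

Claim: h_i = 5·4^i + 7.

Base case: h_1 = 27, and 5·4^1 + 7 = 20 + 7 = 27.
Assume h_k = 5·4^k + 7 for some k ≥ 1.
Then h_{k+1} = 4h_k − 21 = 4·(5·4^k + 7) − 21 = 20·4^k + 28 − 21 = 5·4^{k+1} + 7.
By induction, h_i = 5·4^i + 7 for all i ≥ 1.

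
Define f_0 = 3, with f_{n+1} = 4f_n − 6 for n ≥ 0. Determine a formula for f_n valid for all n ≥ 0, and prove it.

Claim: f_n = 4^n + 2.

Base case: f_0 = 3, and 4^0 + 2 = 1 + 2 = 3.
Assume f_j = 4^j + 2 for some j ≥ 0.
Then f_{j+1} = 4f_j − 6 = 4·(4^j + 2) − 6 = 4^{j+1} + 8 − 6 = 4^{j+1} + 2.
Hence f_n = 4^n + 2 for every n ≥ 0, by induction.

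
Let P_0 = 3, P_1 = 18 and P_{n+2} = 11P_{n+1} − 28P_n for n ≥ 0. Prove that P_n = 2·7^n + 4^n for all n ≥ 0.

Base cases: P_0 = 3 and 2·7^0 + 4^0 = 3; P_1 = 18 and 2·7^1 + 4^1 = 18.
Assume P_j = 2·7^j + 4^j for all 0 ≤ j ≤ m, where m ≥ 1.
Then P_{m+1} = 11P_m − 28P_{m−1} = 11·(2·7^m + 4^m) − 28·(2·7^{m−1} + 4^{m−1}) = 2·(11·7 − 28)7^{m−1} + (11·4 − 28)4^{m−1} = 98·7^{m−1} + 16·4^{m−1} = 2·7^{m+1} + 4^{m+1}.
So the formula holds for m+1, and by strong induction P_n = 2·7^n + 4^n for all n ≥ 0.

P_n = 2·7^n + 4^n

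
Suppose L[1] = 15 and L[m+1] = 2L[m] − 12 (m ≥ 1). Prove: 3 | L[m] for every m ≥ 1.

Base case: L[1] = 15 = 3·5, so 3 | L[1].
Assume 3 | L[k], so L[k] = 3t for some integer t.
Then L[k+1] = 2L[k] − 12 = 2·(3t) − 12 = 3(2t − 4), so 3 | L[k+1].
So the property holds for k+1, and by induction 3 | L[m] for all m ≥ 1.

3 | L[m]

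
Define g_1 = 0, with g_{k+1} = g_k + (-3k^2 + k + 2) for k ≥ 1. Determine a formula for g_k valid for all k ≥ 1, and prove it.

Claim: g_k = -k^3 + 2k^2 + k − 2.

Base case: g_1 = 0, and -1^3 + 2·1^2 + 1 − 2 = 0.
Assume g_j = -j^3 + 2j^2 + j − 2.
Then g_{j+1} = g_j + (-3j^2 + j + 2) = (-j^3 + 2j^2 + j − 2) + (-3j^2 + j + 2) = -j^3 − j^2 + 2j,
and -(j+1)^3 + 2·(j+1)^2 + (j+1) − 2 = -j^3 − j^2 + 2j.
Hence g_k = -k^3 + 2k^2 + k − 2 for every k ≥ 1, by induction.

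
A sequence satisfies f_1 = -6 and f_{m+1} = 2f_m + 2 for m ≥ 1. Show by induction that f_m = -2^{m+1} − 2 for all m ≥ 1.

Base case: f_1 = -6, and -2^{1+1} − 2 = -4 − 2 = -6.
Assume f_k = -2^{k+1} − 2 for some k ≥ 1.
Then f_{k+1} = 2f_k + 2 = 2·(-2^{k+1} − 2) + 2 = -2^{k+2} − 4 + 2 = -2^{k+2} − 2.
This completes the inductive step, so f_m = -2^{m+1} − 2 for all m ≥ 1.

f_m = -2^{m+1} − 2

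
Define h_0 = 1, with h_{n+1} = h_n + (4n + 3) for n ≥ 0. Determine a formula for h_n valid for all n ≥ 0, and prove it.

Claim: h_n = 2n^2 + n + 1.

Base case: h_0 = 1, and 2·0^2 + 0 + 1 = 1.
Assume h_r = 2r^2 + r + 1.
Then h_{r+1} = h_r + (4r + 3) = (2r^2 + r + 1) + (4r + 3) = 2r^2 + 5r + 4,
and 2·(r+1)^2 + (r+1) + 1 = 2r^2 + 5r + 4.
This completes the inductive step, so h_n = 2n^2 + n + 1 for all n ≥ 0.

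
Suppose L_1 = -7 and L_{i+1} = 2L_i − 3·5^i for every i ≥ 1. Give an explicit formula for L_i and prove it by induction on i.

Claim: L_i = -2^i − 5^i.

Base case: L_1 = -7, and -2^1 − 5^1 = -2 − 5 = -7.
Assume L_j = -2^j − 5^j for some j ≥ 1.
Then L_{j+1} = 2L_j − 3·5^j = 2·(-2^j − 5^j) − 3·5^j = -2^{j+1} − 2·5^j − 3·5^j = -2^{j+1} − 5·5^j = -2^{j+1} − 5^{j+1}.
By induction, L_i = -2^i − 5^i for all i ≥ 1.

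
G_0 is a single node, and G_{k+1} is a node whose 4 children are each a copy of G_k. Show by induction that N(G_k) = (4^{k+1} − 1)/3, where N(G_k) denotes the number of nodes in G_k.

Base case: N(G_0) = 1, and (4^{0+1} − 1)/3 = 1.
Assume N(G_j) = (4^{j+1} − 1)/3.
Then N(G_{j+1}) = 1 + 4N(G_j) = 1 + 4·(4^{j+1} − 1)/3 = 1 + (4^{j+2} − 4)/3 = (3 + 4^{j+2} − 4)/3 = (4^{j+2} − 1)/3.
By induction, N(G_k) = (4^{k+1} − 1)/3 for all k ≥ 0.

N(G_k) = (4^{k+1} − 1)/3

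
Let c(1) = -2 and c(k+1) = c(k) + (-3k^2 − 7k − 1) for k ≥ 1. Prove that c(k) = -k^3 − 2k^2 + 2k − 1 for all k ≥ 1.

Base case: c(1) = -2, and -1^3 − 2·1^2 + 2·1 − 1 = -2.
Assume c(m) = -m^3 − 2m^2 + 2m − 1.
Then c(m+1) = c(m) + (-3m^2 − 7m − 1) = (-m^3 − 2m^2 + 2m − 1) + (-3m^2 − 7m − 1) = -m^3 − 5m^2 − 5m − 2,
and -(m+1)^3 − 2·(m+1)^2 + 2·(m+1) − 1 = -m^3 − 5m^2 − 5m − 2.
This completes the inductive step, so c(k) = -k^3 − 2k^2 + 2k − 1 for all k ≥ 1.

c(k) = -k^3 − 2k^2 + 2k − 1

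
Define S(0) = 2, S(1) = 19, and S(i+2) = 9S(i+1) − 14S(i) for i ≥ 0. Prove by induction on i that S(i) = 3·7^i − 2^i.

Base cases: S(0) = 2 and 3·7^0 − 2^0 = 2; S(1) = 19 and 3·7^1 − 2^1 = 19.
Assume S(j) = 3·7^j − 2^j for all 0 ≤ j ≤ r, where r ≥ 1.
Then S(r+1) = 9S(r) − 14S(r−1) = 9·(3·7^r − 2^r) − 14·(3·7^{r−1} − 2^{r−1}) = 3·(9·7 − 14)7^{r−1} − (9·2 − 14)2^{r−1} = 147·7^{r−1} − 4·2^{r−1} = 3·7^{r+1} − 2^{r+1}.
So the formula holds for r+1, and by strong induction S(i) = 3·7^i − 2^i for all i ≥ 0.

S(i) = 3·7^i − 2^i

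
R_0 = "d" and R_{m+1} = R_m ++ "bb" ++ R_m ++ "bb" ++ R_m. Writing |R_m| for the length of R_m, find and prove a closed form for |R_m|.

Claim: |R_m| = 3^{m+1} − 2.

Base case: |R_0| = 1, and 3^{0+1} − 2 = 1.
Assume |R_r| = 3^{r+1} − 2.
Then |R_{r+1}| = 3|R_r| + 4 = 3(3^{r+1} − 2) + 4 = 3^{r+2} − 6 + 4 = 3^{r+2} − 2.
By induction, |R_m| = 3^{m+1} − 2 for all m ≥ 0.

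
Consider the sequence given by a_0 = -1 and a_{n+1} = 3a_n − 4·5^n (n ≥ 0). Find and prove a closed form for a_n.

Claim: a_n = 3^n − 2·5^n.

Base case: a_0 = -1, and 3^0 − 2·5^0 = 1 − 2 = -1.
Assume a_r = 3^r − 2·5^r for some r ≥ 0.
Then a_{r+1} = 3a_r − 4·5^r = 3·(3^r − 2·5^r) − 4·5^r = 3^{r+1} − 6·5^r − 4·5^r = 3^{r+1} − 10·5^r = 3^{r+1} − 2·5^{r+1}.
This completes the inductive step, so a_n = 3^n − 2·5^n for all n ≥ 0.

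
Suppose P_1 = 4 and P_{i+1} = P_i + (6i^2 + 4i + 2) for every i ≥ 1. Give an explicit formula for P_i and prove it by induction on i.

Claim: P_i = 2i^3 − i^2 + i + 2.

Base case: P_1 = 4, and 2·1^3 − 1^2 + 1 + 2 = 4.
Assume P_k = 2k^3 − k^2 + k + 2.
Then P_{k+1} = P_k + (6k^2 + 4k + 2) = (2k^3 − k^2 + k + 2) + (6k^2 + 4k + 2) = 2k^3 + 5k^2 + 5k + 4,
and 2·(k+1)^3 − (k+1)^2 + (k+1) + 2 = 2k^3 + 5k^2 + 5k + 4.
By induction, P_i = 2i^3 − i^2 + i + 2 for all i ≥ 1.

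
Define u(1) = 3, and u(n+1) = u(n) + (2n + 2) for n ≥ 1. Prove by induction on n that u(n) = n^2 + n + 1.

Base case: u(1) = 3, and 1^2 + 1 + 1 = 3.
Assume u(m) = m^2 + m + 1.
Then u(m+1) = u(m) + (2m + 2) = (m^2 + m + 1) + (2m + 2) = m^2 + 3m + 3,
and (m+1)^2 + (m+1) + 1 = m^2 + 3m + 3.
By induction, u(n) = n^2 + n + 1 for all n ≥ 1.

u(n) = n^2 + n + 1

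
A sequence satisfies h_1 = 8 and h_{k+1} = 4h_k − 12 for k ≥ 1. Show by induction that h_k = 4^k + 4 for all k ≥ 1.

Base case: h_1 = 8, and 4^1 + 4 = 4 + 4 = 8.
Assume h_m = 4^m + 4 for some m ≥ 1.
Then h_{m+1} = 4h_m − 12 = 4·(4^m + 4) − 12 = 4^{m+1} + 16 − 12 = 4^{m+1} + 4.
By induction, h_k = 4^k + 4 for all k ≥ 1.

h_k = 4^k + 4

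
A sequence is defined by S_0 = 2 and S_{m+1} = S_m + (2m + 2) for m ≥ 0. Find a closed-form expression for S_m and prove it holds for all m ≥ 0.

Claim: S_m = m^2 + m + 2.

Base case: S_0 = 2, and 0^2 + 0 + 2 = 2.
Assume S_r = r^2 + r + 2.
Then S_{r+1} = S_r + (2r + 2) = (r^2 + r + 2) + (2r + 2) = r^2 + 3r + 4,
and (r+1)^2 + (r+1) + 2 = r^2 + 3r + 4.
By induction, S_m = m^2 + m + 2 for all m ≥ 0.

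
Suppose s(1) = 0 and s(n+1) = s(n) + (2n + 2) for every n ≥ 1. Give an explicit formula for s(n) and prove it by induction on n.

Claim: s(n) = n^2 + n − 2.

Base case: s(1) = 0, and 1^2 + 1 − 2 = 0.
Assume s(m) = m^2 + m − 2.
Then s(m+1) = s(m) + (2m + 2) = (m^2 + m − 2) + (2m + 2) = m^2 + 3m,
and (m+1)^2 + (m+1) − 2 = m^2 + 3m.
By induction, s(n) = n^2 + n − 2 for all n ≥ 1.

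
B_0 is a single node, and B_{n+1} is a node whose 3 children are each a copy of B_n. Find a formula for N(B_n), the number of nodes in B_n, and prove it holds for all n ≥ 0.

Claim: N(B_n) = (3^{n+1} − 1)/2.

Base case: N(B_0) = 1, and (3^{0+1} − 1)/2 = 1.
Assume N(B_j) = (3^{j+1} − 1)/2.
Then N(B_{j+1}) = 1 + 3N(B_j) = 1 + 3·(3^{j+1} − 1)/2 = 1 + (3^{j+2} − 3)/2 = (2 + 3^{j+2} − 3)/2 = (3^{j+2} − 1)/2.
So the formula holds for j+1, and by induction N(B_n) = (3^{n+1} − 1)/2 for all n ≥ 0.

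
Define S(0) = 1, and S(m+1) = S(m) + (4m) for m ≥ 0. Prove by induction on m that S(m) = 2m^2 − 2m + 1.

Base case: S(0) = 1, and 2·0^2 − 2·0 + 1 = 1.
Assume S(r) = 2r^2 − 2r + 1.
Then S(r+1) = S(r) + (4r) = (2r^2 − 2r + 1) + (4r) = 2r^2 + 2r + 1,
and 2·(r+1)^2 − 2·(r+1) + 1 = 2r^2 + 2r + 1.
Hence S(m) = 2m^2 − 2m + 1 for every m ≥ 0, by induction.

S(m) = 2m^2 − 2m + 1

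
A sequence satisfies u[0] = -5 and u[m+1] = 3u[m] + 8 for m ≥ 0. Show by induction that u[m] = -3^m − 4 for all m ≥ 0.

Base case: u[0] = -5, and -3^0 − 4 = -1 − 4 = -5.
Assume u[k] = -3^k − 4 for some k ≥ 0.
Then u[k+1] = 3u[k] + 8 = 3·(-3^k − 4) + 8 = -3^{k+1} − 12 + 8 = -3^{k+1} − 4.
By induction, u[m] = -3^m − 4 for all m ≥ 0.

u[m] = -3^m − 4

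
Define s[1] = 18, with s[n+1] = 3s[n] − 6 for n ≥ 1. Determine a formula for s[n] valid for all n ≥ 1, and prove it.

Claim: s[n] = 5·3^n + 3.

Base case: s[1] = 18, and 5·3^1 + 3 = 15 + 3 = 18.
Assume s[k] = 5·3^k + 3 for some k ≥ 1.
Then s[k+1] = 3s[k] − 6 = 3·(5·3^k + 3) − 6 = 15·3^k + 9 − 6 = 5·3^{k+1} + 3.
Hence s[n] = 5·3^n + 3 for every n ≥ 1, by induction.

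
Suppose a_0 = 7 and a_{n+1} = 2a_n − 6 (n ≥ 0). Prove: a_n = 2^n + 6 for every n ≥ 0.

Base case: a_0 = 7, and 2^0 + 6 = 1 + 6 = 7.
Assume a_k = 2^k + 6 for some k ≥ 0.
Then a_{k+1} = 2a_k − 6 = 2·(2^k + 6) − 6 = 2^{k+1} + 12 − 6 = 2^{k+1} + 6.
By induction, a_n = 2^n + 6 for all n ≥ 0.

a_n = 2^n + 6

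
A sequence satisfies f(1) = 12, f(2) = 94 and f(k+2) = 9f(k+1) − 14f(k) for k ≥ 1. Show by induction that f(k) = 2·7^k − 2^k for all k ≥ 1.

Base cases: f(1) = 12 and 2·7^1 − 2^1 = 12; f(2) = 94 and 2·7^2 − 2^2 = 94.
Assume f(i) = 2·7^i − 2^i for all 1 ≤ i ≤ j, where j ≥ 2.
Then f(j+1) = 9f(j) − 14f(j−1) = 9·(2·7^j − 2^j) − 14·(2·7^{j−1} − 2^{j−1}) = 2·(9·7 − 14)7^{j−1} − (9·2 − 14)2^{j−1} = 98·7^{j−1} − 4·2^{j−1} = 2·7^{j+1} − 2^{j+1}.
This completes the inductive step, so f(k) = 2·7^k − 2^k for all k ≥ 1.

f(k) = 2·7^k − 2^k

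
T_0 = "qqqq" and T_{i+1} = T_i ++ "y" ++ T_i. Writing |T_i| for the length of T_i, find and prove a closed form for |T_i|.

Claim: |T_i| = 5·2^i − 1.

Base case: |T_0| = 4, and 5·2^0 − 1 = 4.
Assume |T_m| = 5·2^m − 1.
Then |T_{m+1}| = |T_m| + 1 + |T_m| = 2|T_m| + 1 = 2(5·2^m − 1) + 1 = 5·2^{m+1} − 2 + 1 = 5·2^{m+1} − 1.
Hence |T_i| = 5·2^i − 1 for every i ≥ 0, by induction.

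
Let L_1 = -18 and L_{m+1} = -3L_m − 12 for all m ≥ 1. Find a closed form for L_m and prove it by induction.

Claim: L_m = 5·(-3)^m − 3.

Base case: L_1 = -18, and 5·(-3)^1 − 3 = -15 − 3 = -18.
Assume L_j = 5·(-3)^j − 3 for some j ≥ 1.
Then L_{j+1} = -3L_j − 12 = -3·(5·(-3)^j − 3) − 12 = -15·(-3)^j + 9 − 12 = 5·(-3)^{j+1} − 3.
By induction, L_m = 5·(-3)^m − 3 for all m ≥ 1.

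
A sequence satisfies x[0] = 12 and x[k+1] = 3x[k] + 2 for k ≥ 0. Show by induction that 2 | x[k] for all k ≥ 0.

Base case: x[0] = 12 = 2·6, so 2 | x[0].
Assume 2 | x[r], so x[r] = 2t for some integer t.
Then x[r+1] = 3x[r] + 2 = 3·(2t) + 2 = 2(3t + 1), so 2 | x[r+1].
By induction, 2 | x[k] for all k ≥ 0.

2 | x[k]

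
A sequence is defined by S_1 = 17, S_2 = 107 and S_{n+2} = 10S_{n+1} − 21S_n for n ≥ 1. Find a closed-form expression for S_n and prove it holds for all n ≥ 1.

Claim: S_n = 2·7^n + 3^n.

Base cases: S_1 = 17 and 2·7^1 + 3^1 = 17; S_2 = 107 and 2·7^2 + 3^2 = 107.
Assume S_j = 2·7^j + 3^j for all 1 ≤ j ≤ r, where r ≥ 2.
Then S_{r+1} = 10S_r − 21S_{r−1} = 10·(2·7^r + 3^r) − 21·(2·7^{r−1} + 3^{r−1}) = 2·(10·7 − 21)7^{r−1} + (10·3 − 21)3^{r−1} = 98·7^{r−1} + 9·3^{r−1} = 2·7^{r+1} + 3^{r+1}.
Hence S_n = 2·7^n + 3^n for every n ≥ 1, by strong induction.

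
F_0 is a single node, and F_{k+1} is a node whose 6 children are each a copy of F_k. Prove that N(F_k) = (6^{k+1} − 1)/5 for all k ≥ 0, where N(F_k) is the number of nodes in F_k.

Base case: N(F_0) = 1, and (6^{0+1} − 1)/5 = 1.
Assume N(F_j) = (6^{j+1} − 1)/5.
Then N(F_{j+1}) = 1 + 6N(F_j) = 1 + 6·(6^{j+1} − 1)/5 = 1 + (6^{j+2} − 6)/5 = (5 + 6^{j+2} − 6)/5 = (6^{j+2} − 1)/5.
So the formula holds for j+1, and by induction N(F_k) = (6^{k+1} − 1)/5 for all k ≥ 0.

N(F_k) = (6^{k+1} − 1)/5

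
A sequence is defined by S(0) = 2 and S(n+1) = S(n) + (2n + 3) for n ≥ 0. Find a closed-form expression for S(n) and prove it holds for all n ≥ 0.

Claim: S(n) = n^2 + 2n + 2.

Base case: S(0) = 2, and 0^2 + 2·0 + 2 = 2.
Assume S(r) = r^2 + 2r + 2.
Then S(r+1) = S(r) + (2r + 3) = (r^2 + 2r + 2) + (2r + 3) = r^2 + 4r + 5,
and (r+1)^2 + 2·(r+1) + 2 = r^2 + 4r + 5.
By induction, S(n) = n^2 + 2n + 2 for all n ≥ 0.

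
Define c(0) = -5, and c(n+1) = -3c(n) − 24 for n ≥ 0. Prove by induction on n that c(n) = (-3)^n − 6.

Base case: c(0) = -5, and (-3)^0 − 6 = 1 − 6 = -5.
Assume c(k) = (-3)^k − 6 for some k ≥ 0.
Then c(k+1) = -3c(k) − 24 = -3·((-3)^k − 6) − 24 = -3·(-3)^k + 18 − 24 = (-3)^{k+1} − 6.
This completes the inductive step, so c(n) = (-3)^n − 6 for all n ≥ 0.

c(n) = (-3)^n − 6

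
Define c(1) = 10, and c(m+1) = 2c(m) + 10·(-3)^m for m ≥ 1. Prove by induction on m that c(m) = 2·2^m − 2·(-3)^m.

Base case: c(1) = 10, and 2·2^1 − 2·(-3)^1 = 4 + 6 = 10.
Assume c(k) = 2·2^k − 2·(-3)^k for some k ≥ 1.
Then c(k+1) = 2c(k) + 10·(-3)^k = 2·(2·2^k − 2·(-3)^k) + 10·(-3)^k = 2·2^{k+1} − 4·(-3)^k + 10·(-3)^k = 2·2^{k+1} + 6·(-3)^k = 2·2^{k+1} − 2·(-3)^{k+1}.
So the formula holds for k+1, and by induction c(m) = 2·2^m − 2·(-3)^m for all m ≥ 1.

c(m) = 2·2^m − 2·(-3)^m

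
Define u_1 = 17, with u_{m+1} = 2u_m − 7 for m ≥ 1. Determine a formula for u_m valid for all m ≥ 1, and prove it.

Claim: u_m = 5·2^m + 7.

Base case: u_1 = 17, and 5·2^1 + 7 = 10 + 7 = 17.
Assume u_k = 5·2^k + 7 for some k ≥ 1.
Then u_{k+1} = 2u_k − 7 = 2·(5·2^k + 7) − 7 = 10·2^k + 14 − 7 = 5·2^{k+1} + 7.
This completes the inductive step, so u_m = 5·2^m + 7 for all m ≥ 1.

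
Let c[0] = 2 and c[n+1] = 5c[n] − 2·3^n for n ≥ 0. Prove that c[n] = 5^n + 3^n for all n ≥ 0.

Base case: c[0] = 2, and 5^0 + 3^0 = 1 + 1 = 2.
Assume c[k] = 5^k + 3^k for some k ≥ 0.
Then c[k+1] = 5c[k] − 2·3^k = 5·(5^k + 3^k) − 2·3^k = 5^{k+1} + 5·3^k − 2·3^k = 5^{k+1} + 3·3^k = 5^{k+1} + 3^{k+1}.
Hence c[n] = 5^n + 3^n for every n ≥ 0, by induction.

c[n] = 5^n + 3^n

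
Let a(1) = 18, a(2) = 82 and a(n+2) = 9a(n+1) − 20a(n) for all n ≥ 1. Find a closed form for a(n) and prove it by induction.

Claim: a(n) = 2·5^n + 2·4^n.

Base cases: a(1) = 18 and 2·5^1 + 2·4^1 = 18; a(2) = 82 and 2·5^2 + 2·4^2 = 82.
Assume a(j) = 2·5^j + 2·4^j for all 1 ≤ j ≤ m, where m ≥ 2.
Then a(m+1) = 9a(m) − 20a(m−1) = 9·(2·5^m + 2·4^m) − 20·(2·5^{m−1} + 2·4^{m−1}) = 2·(9·5 − 20)5^{m−1} + 2·(9·4 − 20)4^{m−1} = 50·5^{m−1} + 32·4^{m−1} = 2·5^{m+1} + 2·4^{m+1}.
So the formula holds for m+1, and by strong induction a(n) = 2·5^n + 2·4^n for all n ≥ 1.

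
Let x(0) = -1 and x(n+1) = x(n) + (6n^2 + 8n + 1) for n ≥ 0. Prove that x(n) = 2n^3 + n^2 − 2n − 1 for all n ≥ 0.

Base case: x(0) = -1, and 2·0^3 + 0^2 − 2·0 − 1 = -1.
Assume x(k) = 2k^3 + k^2 − 2k − 1.
Then x(k+1) = x(k) + (6k^2 + 8k + 1) = (2k^3 + k^2 − 2k − 1) + (6k^2 + 8k + 1) = 2k^3 + 7k^2 + 6k,
and 2·(k+1)^3 + (k+1)^2 − 2·(k+1) − 1 = 2k^3 + 7k^2 + 6k.
This completes the inductive step, so x(n) = 2n^3 + n^2 − 2n − 1 for all n ≥ 0.

x(n) = 2n^3 + n^2 − 2n − 1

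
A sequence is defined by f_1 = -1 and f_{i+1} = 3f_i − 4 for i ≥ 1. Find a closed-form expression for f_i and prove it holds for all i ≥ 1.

Claim: f_i = -3^i + 2.

Base case: f_1 = -1, and -3^1 + 2 = -3 + 2 = -1.
Assume f_r = -3^r + 2 for some r ≥ 1.
Then f_{r+1} = 3f_r − 4 = 3·(-3^r + 2) − 4 = -3^{r+1} + 6 − 4 = -3^{r+1} + 2.
By induction, f_i = -3^i + 2 for all i ≥ 1.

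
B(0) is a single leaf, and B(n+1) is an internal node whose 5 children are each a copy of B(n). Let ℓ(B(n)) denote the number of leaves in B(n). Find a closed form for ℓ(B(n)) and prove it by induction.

Claim: ℓ(B(n)) = 5^n.

Base case: ℓ(B(0)) = 1, and 5^0 = 1.
Assume ℓ(B(j)) = 5^j.
Then ℓ(B(j+1)) = 5·ℓ(B(j)) = 5·5^j = 5^{j+1}.
By induction, ℓ(B(n)) = 5^n for all n ≥ 0.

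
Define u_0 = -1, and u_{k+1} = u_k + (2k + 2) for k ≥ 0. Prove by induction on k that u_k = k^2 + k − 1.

Base case: u_0 = -1, and 0^2 + 0 − 1 = -1.
Assume u_j = j^2 + j − 1.
Then u_{j+1} = u_j + (2j + 2) = (j^2 + j − 1) + (2j + 2) = j^2 + 3j + 1,
and (j+1)^2 + (j+1) − 1 = j^2 + 3j + 1.
This completes the inductive step, so u_k = k^2 + k − 1 for all k ≥ 0.

u_k = k^2 + k − 1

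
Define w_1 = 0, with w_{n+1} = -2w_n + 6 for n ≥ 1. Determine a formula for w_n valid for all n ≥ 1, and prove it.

Claim: w_n = (-2)^n + 2.

Base case: w_1 = 0, and (-2)^1 + 2 = -2 + 2 = 0.
Assume w_j = (-2)^j + 2 for some j ≥ 1.
Then w_{j+1} = -2w_j + 6 = -2·((-2)^j + 2) + 6 = -2·(-2)^j − 4 + 6 = (-2)^{j+1} + 2.
So the formula holds for j+1, and by induction w_n = (-2)^n + 2 for all n ≥ 1.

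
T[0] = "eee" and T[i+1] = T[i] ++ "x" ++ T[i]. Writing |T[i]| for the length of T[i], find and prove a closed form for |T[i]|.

Claim: |T[i]| = 2^{i+2} − 1.

Base case: |T[0]| = 3, and 2^{0+2} − 1 = 3.
Assume |T[k]| = 2^{k+2} − 1.
Then |T[k+1]| = |T[k]| + 1 + |T[k]| = 2|T[k]| + 1 = 2(2^{k+2} − 1) + 1 = 2^{k+3} − 2 + 1 = 2^{k+3} − 1.
This completes the inductive step, so |T[i]| = 2^{i+2} − 1 for all i ≥ 0.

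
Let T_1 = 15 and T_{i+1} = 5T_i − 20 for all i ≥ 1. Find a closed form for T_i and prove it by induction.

Claim: T_i = 2·5^i + 5.

Base case: T_1 = 15, and 2·5^1 + 5 = 10 + 5 = 15.
Assume T_m = 2·5^m + 5 for some m ≥ 1.
Then T_{m+1} = 5T_m − 20 = 5·(2·5^m + 5) − 20 = 10·5^m + 25 − 20 = 2·5^{m+1} + 5.
Hence T_i = 2·5^i + 5 for every i ≥ 1, by induction.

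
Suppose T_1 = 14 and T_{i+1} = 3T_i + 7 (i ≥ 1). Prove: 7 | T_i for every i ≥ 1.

Base case: T_1 = 14 = 7·2, so 7 | T_1.
Assume 7 | T_r, so T_r = 7t for some integer t.
Then T_{r+1} = 3T_r + 7 = 3·(7t) + 7 = 7(3t + 1), so 7 | T_{r+1}.
This completes the inductive step, so 7 | T_i for all i ≥ 1.

7 | T_i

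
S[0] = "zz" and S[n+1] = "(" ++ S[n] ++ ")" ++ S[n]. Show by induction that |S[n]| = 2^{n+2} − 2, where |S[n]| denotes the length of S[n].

Base case: |S[0]| = 2, and 2^{0+2} − 2 = 2.
Assume |S[j]| = 2^{j+2} − 2.
Then |S[j+1]| = 1 + |S[j]| + 1 + |S[j]| = 2|S[j]| + 2 = 2(2^{j+2} − 2) + 2 = 2^{j+3} − 4 + 2 = 2^{j+3} − 2.
So the formula holds for j+1, and by induction |S[n]| = 2^{n+2} − 2 for all n ≥ 0.

|S[n]| = 2^{n+2} − 2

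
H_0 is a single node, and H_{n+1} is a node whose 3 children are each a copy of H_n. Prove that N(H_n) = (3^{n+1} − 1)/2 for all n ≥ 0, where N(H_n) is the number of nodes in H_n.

Base case: N(H_0) = 1, and (3^{0+1} − 1)/2 = 1.
Assume N(H_m) = (3^{m+1} − 1)/2.
Then N(H_{m+1}) = 1 + 3N(H_m) = 1 + 3·(3^{m+1} − 1)/2 = 1 + (3^{m+2} − 3)/2 = (2 + 3^{m+2} − 3)/2 = (3^{m+2} − 1)/2.
Hence N(H_n) = (3^{n+1} − 1)/2 for every n ≥ 0, by induction.

N(H_n) = (3^{n+1} − 1)/2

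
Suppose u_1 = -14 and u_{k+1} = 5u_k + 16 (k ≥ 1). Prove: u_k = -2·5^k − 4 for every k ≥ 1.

Base case: u_1 = -14, and -2·5^1 − 4 = -10 − 4 = -14.
Assume u_m = -2·5^m − 4 for some m ≥ 1.
Then u_{m+1} = 5u_m + 16 = 5·(-2·5^m − 4) + 16 = -10·5^m − 20 + 16 = -2·5^{m+1} − 4.
This completes the inductive step, so u_k = -2·5^k − 4 for all k ≥ 1.

u_k = -2·5^k − 4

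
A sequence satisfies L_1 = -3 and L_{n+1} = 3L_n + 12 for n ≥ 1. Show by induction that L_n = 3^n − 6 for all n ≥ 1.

Base case: L_1 = -3, and 3^1 − 6 = 3 − 6 = -3.
Assume L_j = 3^j − 6 for some j ≥ 1.
Then L_{j+1} = 3L_j + 12 = 3·(3^j − 6) + 12 = 3^{j+1} − 18 + 12 = 3^{j+1} − 6.
By induction, L_n = 3^n − 6 for all n ≥ 1.

L_n = 3^n − 6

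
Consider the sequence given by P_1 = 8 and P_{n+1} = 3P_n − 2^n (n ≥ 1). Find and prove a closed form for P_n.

Claim: P_n = 2·3^n + 2^n.

Base case: P_1 = 8, and 2·3^1 + 2^1 = 6 + 2 = 8.
Assume P_k = 2·3^k + 2^k for some k ≥ 1.
Then P_{k+1} = 3P_k − 2^k = 3·(2·3^k + 2^k) − 2^k = 2·3^{k+1} + 3·2^k − 2^k = 2·3^{k+1} + 2·2^k = 2·3^{k+1} + 2^{k+1}.
So the formula holds for k+1, and by induction P_n = 2·3^n + 2^n for all n ≥ 1.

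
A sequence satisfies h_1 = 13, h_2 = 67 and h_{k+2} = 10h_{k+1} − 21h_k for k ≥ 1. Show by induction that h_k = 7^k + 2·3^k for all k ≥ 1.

Base cases: h_1 = 13 and 7^1 + 2·3^1 = 13; h_2 = 67 and 7^2 + 2·3^2 = 67.
Assume h_j = 7^j + 2·3^j for all 1 ≤ j ≤ m, where m ≥ 2.
Then h_{m+1} = 10h_m − 21h_{m−1} = 10·(7^m + 2·3^m) − 21·(7^{m−1} + 2·3^{m−1}) = (10·7 − 21)7^{m−1} + 2·(10·3 − 21)3^{m−1} = 49·7^{m−1} + 18·3^{m−1} = 7^{m+1} + 2·3^{m+1}.
So the formula holds for m+1, and by strong induction h_k = 7^k + 2·3^k for all k ≥ 1.

h_k = 7^k + 2·3^k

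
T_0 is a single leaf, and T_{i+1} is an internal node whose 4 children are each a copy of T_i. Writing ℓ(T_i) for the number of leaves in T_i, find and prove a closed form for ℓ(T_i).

Claim: ℓ(T_i) = 4^i.

Base case: ℓ(T_0) = 1, and 4^0 = 1.
Assume ℓ(T_m) = 4^m.
Then ℓ(T_{m+1}) = 4·ℓ(T_m) = 4·4^m = 4^{m+1}.
So the formula holds for m+1, and by induction ℓ(T_i) = 4^i for all i ≥ 0.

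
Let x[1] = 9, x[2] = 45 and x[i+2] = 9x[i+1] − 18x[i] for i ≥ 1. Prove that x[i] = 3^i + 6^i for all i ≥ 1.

Base cases: x[1] = 9 and 3^1 + 6^1 = 9; x[2] = 45 and 3^2 + 6^2 = 45.
Assume x[j] = 3^j + 6^j for all 1 ≤ j ≤ k, where k ≥ 2.
Then x[k+1] = 9x[k] − 18x[k−1] = 9·(3^k + 6^k) − 18·(3^{k−1} + 6^{k−1}) = (9·3 − 18)3^{k−1} + (9·6 − 18)6^{k−1} = 9·3^{k−1} + 36·6^{k−1} = 3^{k+1} + 6^{k+1}.
By strong induction, x[i] = 3^i + 6^i for all i ≥ 1.

x[i] = 3^i + 6^i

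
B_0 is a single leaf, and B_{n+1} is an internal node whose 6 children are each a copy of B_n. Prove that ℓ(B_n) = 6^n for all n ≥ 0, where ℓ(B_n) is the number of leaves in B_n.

Base case: ℓ(B_0) = 1, and 6^0 = 1.
Assume ℓ(B_j) = 6^j.
Then ℓ(B_{j+1}) = 6·ℓ(B_j) = 6·6^j = 6^{j+1}.
So the formula holds for j+1, and by induction ℓ(B_n) = 6^n for all n ≥ 0.

ℓ(B_n) = 6^n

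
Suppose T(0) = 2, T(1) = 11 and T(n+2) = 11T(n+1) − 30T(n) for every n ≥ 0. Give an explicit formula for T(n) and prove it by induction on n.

Claim: T(n) = 6^n + 5^n.

Base cases: T(0) = 2 and 6^0 + 5^0 = 2; T(1) = 11 and 6^1 + 5^1 = 11.
Assume T(j) = 6^j + 5^j for all 0 ≤ j ≤ k, where k ≥ 1.
Then T(k+1) = 11T(k) − 30T(k−1) = 11·(6^k + 5^k) − 30·(6^{k−1} + 5^{k−1}) = (11·6 − 30)6^{k−1} + (11·5 − 30)5^{k−1} = 36·6^{k−1} + 25·5^{k−1} = 6^{k+1} + 5^{k+1}.
Hence T(n) = 6^n + 5^n for every n ≥ 0, by strong induction.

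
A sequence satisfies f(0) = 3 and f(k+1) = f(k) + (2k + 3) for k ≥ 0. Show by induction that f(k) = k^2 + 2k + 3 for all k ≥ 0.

Base case: f(0) = 3, and 0^2 + 2·0 + 3 = 3.
Assume f(r) = r^2 + 2r + 3.
Then f(r+1) = f(r) + (2r + 3) = (r^2 + 2r + 3) + (2r + 3) = r^2 + 4r + 6,
and (r+1)^2 + 2·(r+1) + 3 = r^2 + 4r + 6.
Hence f(k) = k^2 + 2k + 3 for every k ≥ 0, by induction.

f(k) = k^2 + 2k + 3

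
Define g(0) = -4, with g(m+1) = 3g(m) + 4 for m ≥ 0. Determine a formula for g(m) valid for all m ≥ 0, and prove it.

Claim: g(m) = -2·3^m − 2.

Base case: g(0) = -4, and -2·3^0 − 2 = -2 − 2 = -4.
Assume g(k) = -2·3^k − 2 for some k ≥ 0.
Then g(k+1) = 3g(k) + 4 = 3·(-2·3^k − 2) + 4 = -6·3^k − 6 + 4 = -2·3^{k+1} − 2.
Hence g(m) = -2·3^m − 2 for every m ≥ 0, by induction.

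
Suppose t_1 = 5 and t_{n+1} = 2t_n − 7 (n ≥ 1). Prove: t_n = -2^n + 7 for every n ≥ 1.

Base case: t_1 = 5, and -2^1 + 7 = -2 + 7 = 5.
Assume t_m = -2^m + 7 for some m ≥ 1.
Then t_{m+1} = 2t_m − 7 = 2·(-2^m + 7) − 7 = -2^{m+1} + 14 − 7 = -2^{m+1} + 7.
So the formula holds for m+1, and by induction t_n = -2^n + 7 for all n ≥ 1.

t_n = -2^n + 7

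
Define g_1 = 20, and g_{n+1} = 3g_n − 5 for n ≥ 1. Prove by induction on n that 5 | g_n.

Base case: g_1 = 20 = 5·4, so 5 | g_1.
Assume 5 | g_k, so g_k = 5t for some integer t.
Then g_{k+1} = 3g_k − 5 = 3·(5t) − 5 = 5(3t − 1), so 5 | g_{k+1}.
Hence 5 | g_n for every n ≥ 1, by induction.

5 | g_n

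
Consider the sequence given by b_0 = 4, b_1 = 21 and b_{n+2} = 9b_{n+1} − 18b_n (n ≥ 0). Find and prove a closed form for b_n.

Claim: b_n = 3·6^n + 3^n.

Base cases: b_0 = 4 and 3·6^0 + 3^0 = 4; b_1 = 21 and 3·6^1 + 3^1 = 21.
Assume b_j = 3·6^j + 3^j for all 0 ≤ j ≤ r, where r ≥ 1.
Then b_{r+1} = 9b_r − 18b_{r−1} = 9·(3·6^r + 3^r) − 18·(3·6^{r−1} + 3^{r−1}) = 3·(9·6 − 18)6^{r−1} + (9·3 − 18)3^{r−1} = 108·6^{r−1} + 9·3^{r−1} = 3·6^{r+1} + 3^{r+1}.
So the formula holds for r+1, and by strong induction b_n = 3·6^n + 3^n for all n ≥ 0.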